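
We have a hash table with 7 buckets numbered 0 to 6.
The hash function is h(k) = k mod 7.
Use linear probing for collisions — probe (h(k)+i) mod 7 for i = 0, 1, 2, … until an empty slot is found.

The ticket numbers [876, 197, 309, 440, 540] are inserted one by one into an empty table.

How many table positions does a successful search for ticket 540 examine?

Insert 876: h=1, slot 1 empty => index 1.
Insert 197: h=1, slot 1 occupied => index 2.
Insert 309: h=1, slots 1,2 occupied => index 3.
Insert 440: h=6, slot 6 empty => index 6.
Insert 540: h=1, slots 1,2,3 occupied => index 4.
Table: [-, 876, 197, 309, 540, -, 440]
Lookup 540: h=1, probe 1,2,3,4 → found at 4.

4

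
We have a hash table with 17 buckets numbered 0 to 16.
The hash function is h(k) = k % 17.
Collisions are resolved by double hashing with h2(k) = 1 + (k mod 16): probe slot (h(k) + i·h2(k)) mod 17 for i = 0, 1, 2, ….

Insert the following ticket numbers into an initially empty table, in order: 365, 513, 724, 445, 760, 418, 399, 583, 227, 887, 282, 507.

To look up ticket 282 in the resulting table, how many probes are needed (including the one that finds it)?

365: h=8 -> slot 8
513: h=3 -> slot 3
724: h=10 -> slot 10
445: h=3, h2=14, probe 3,0 -> slot 0
760: h=12 -> slot 12
418: h=10, h2=3, probe 10,13 -> slot 13
399: h=8, h2=16, probe 8,7 -> slot 7
583: h=5 -> slot 5
227: h=6 -> slot 6
887: h=3, h2=8, probe 3,11 -> slot 11
282: h=10, h2=11, probe 10,4 -> slot 4
507: h=14 -> slot 14
Table: [445, -, -, 513, 282, 583, 227, 399, 365, -, 724, 887, 760, 418, 507, -, -]
Lookup 282: h=10, h2=11, probe 10,4 → found at 4.

2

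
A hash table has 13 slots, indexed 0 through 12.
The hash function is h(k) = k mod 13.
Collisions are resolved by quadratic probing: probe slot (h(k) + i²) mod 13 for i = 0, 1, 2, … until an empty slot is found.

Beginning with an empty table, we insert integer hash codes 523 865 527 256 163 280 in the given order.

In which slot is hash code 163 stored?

523: h=3 => slot 3
865: h=7 => slot 7
527: h=7, probe 7,8 => slot 8
256: h=9 => slot 9
163: h=7, probe 7,8,11 => slot 11
280: h=7, probe 7,8,11,3,10 => slot 10
Table: [—, —, —, 523, —, —, —, 865, 527, 256, 280, 163, —]

11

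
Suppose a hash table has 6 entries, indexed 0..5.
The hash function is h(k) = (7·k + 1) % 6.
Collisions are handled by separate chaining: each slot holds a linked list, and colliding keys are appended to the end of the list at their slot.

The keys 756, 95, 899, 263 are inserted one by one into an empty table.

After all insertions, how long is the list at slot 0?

3

756 → bucket 1
95 → bucket 0
899 → bucket 0 (collision)
263 → bucket 0 (collision)
Final buckets:
0: 95 -> 899 -> 263
1: 756
2: —
3: —
4: —
5: —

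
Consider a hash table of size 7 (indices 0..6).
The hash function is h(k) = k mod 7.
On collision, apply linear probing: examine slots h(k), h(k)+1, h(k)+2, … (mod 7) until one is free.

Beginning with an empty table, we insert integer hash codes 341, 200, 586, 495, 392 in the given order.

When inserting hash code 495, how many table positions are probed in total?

Insert 341: h=5, slot 5 empty => index 5.
Insert 200: h=4, slot 4 empty => index 4.
Insert 586: h=5, slot 5 occupied => index 6.
Insert 495: h=5, slots 5,6 occupied => index 0.
Insert 392: h=0, slot 0 occupied => index 1.
Table: [495, 392, —, —, 200, 341, 586]

3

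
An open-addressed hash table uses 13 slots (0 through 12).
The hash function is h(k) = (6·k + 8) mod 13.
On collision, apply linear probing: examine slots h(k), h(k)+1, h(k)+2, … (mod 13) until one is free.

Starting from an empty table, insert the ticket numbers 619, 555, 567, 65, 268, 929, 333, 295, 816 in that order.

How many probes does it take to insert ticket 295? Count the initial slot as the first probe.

2

619 hashes to 4; slot 4 is free => place at 4.
555 hashes to 10; slot 10 is free => place at 10.
567 hashes to 4; 4 taken => place at 5.
65 hashes to 8; slot 8 is free => place at 8.
268 hashes to 4; 4,5 taken => place at 6.
929 hashes to 5; 5,6 taken => place at 7.
333 hashes to 4; 4,5,6,7,8 taken => place at 9.
295 hashes to 10; 10 taken => place at 11.
816 hashes to 3; slot 3 is free => place at 3.
Table: [—, —, —, 816, 619, 567, 268, 929, 65, 333, 555, 295, —]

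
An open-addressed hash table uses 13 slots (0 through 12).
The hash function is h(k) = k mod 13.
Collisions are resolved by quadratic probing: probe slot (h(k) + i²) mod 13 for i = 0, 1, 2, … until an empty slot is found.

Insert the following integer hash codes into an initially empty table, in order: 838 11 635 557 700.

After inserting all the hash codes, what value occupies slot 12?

635

838 hashes to 6; slot 6 is free → place at 6.
11 hashes to 11; slot 11 is free → place at 11.
635 hashes to 11; 11 taken → place at 12.
557 hashes to 11; 11,12 taken → place at 2.
700 hashes to 11; 11,12,2 taken → place at 7.
Table: [_, _, 557, _, _, _, 838, 700, _, _, _, 11, 635]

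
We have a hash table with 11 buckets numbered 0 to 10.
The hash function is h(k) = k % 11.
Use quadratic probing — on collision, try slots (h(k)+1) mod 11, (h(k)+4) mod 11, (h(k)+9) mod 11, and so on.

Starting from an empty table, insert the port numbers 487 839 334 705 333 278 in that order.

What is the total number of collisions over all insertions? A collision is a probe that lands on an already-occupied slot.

8

487 hashes to 3; slot 3 is free → place at 3.
839 hashes to 3; 3 taken → place at 4.
334 hashes to 4; 4 taken → place at 5.
705 hashes to 1; slot 1 is free → place at 1.
333 hashes to 3; 3,4 taken → place at 7.
278 hashes to 3; 3,4,7,1 taken → place at 8.
Table: [-, 705, -, 487, 839, 334, -, 333, 278, -, -]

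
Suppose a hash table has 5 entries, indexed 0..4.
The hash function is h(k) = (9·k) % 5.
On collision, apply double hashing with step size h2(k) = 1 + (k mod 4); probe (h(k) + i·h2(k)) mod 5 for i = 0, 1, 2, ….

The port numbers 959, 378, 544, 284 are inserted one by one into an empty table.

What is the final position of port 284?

959: h=1 -> slot 1
378: h=2 -> slot 2
544: h=1, h2=1, probe 1,2,3 -> slot 3
284: h=1, h2=1, probe 1,2,3,4 -> slot 4
Table: [∅, 959, 378, 544, 284]

4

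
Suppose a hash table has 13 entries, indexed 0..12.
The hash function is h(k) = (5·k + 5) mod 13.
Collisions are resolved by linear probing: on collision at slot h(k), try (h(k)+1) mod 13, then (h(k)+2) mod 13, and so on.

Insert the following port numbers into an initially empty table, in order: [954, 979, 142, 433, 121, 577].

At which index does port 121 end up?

2

Insert 954: h=4, slot 4 empty => index 4.
Insert 979: h=12, slot 12 empty => index 12.
Insert 142: h=0, slot 0 empty => index 0.
Insert 433: h=12, slots 12,0 occupied => index 1.
Insert 121: h=12, slots 12,0,1 occupied => index 2.
Insert 577: h=4, slot 4 occupied => index 5.
Table: [142, 433, 121, ., 954, 577, ., ., ., ., ., ., 979]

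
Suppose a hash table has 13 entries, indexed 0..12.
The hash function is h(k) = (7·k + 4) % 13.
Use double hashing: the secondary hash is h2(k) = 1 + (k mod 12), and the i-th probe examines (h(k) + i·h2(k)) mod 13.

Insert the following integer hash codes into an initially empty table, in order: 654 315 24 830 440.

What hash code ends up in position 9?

830

654 hashes to 6; slot 6 is free -> place at 6.
315 hashes to 12; slot 12 is free -> place at 12.
24 hashes to 3; slot 3 is free -> place at 3.
830 hashes to 3, h2=3; 3,6 taken -> place at 9.
440 hashes to 3, h2=9; 3,12 taken -> place at 8.
Table: [_, _, _, 24, _, _, 654, _, 440, 830, _, _, 315]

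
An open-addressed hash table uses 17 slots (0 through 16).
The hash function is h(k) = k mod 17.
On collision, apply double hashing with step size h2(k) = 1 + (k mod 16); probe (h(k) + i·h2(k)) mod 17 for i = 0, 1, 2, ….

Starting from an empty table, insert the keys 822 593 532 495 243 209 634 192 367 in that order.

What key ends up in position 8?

822 hashes to 6; slot 6 is free => place at 6.
593 hashes to 15; slot 15 is free => place at 15.
532 hashes to 5; slot 5 is free => place at 5.
495 hashes to 2; slot 2 is free => place at 2.
243 hashes to 5, h2=4; 5 taken => place at 9.
209 hashes to 5, h2=2; 5 taken => place at 7.
634 hashes to 5, h2=11; 5 taken => place at 16.
192 hashes to 5, h2=1; 5,6,7 taken => place at 8.
367 hashes to 10; slot 10 is free => place at 10.
Table: [_, _, 495, _, _, 532, 822, 209, 192, 243, 367, _, _, _, _, 593, 634]

192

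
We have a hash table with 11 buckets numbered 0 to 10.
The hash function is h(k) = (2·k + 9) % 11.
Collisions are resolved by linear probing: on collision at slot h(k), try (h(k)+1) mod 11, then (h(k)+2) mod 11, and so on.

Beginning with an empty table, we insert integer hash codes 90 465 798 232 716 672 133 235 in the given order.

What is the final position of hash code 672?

3

Insert 90: h=2, slot 2 empty -> index 2.
Insert 465: h=4, slot 4 empty -> index 4.
Insert 798: h=10, slot 10 empty -> index 10.
Insert 232: h=0, slot 0 empty -> index 0.
Insert 716: h=0, slot 0 occupied -> index 1.
Insert 672: h=0, slots 0,1,2 occupied -> index 3.
Insert 133: h=0, slots 0,1,2,3,4 occupied -> index 5.
Insert 235: h=6, slot 6 empty -> index 6.
Table: [232, 716, 90, 672, 465, 133, 235, _, _, _, 798]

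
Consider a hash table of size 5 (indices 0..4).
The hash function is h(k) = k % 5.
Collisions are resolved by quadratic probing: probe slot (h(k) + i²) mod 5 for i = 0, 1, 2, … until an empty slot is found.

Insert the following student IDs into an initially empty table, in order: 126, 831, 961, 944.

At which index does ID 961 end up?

0

126: h=1 → slot 1
831: h=1, probe 1,2 → slot 2
961: h=1, probe 1,2,0 → slot 0
944: h=4 → slot 4
Table: [961, 126, 831, -, 944]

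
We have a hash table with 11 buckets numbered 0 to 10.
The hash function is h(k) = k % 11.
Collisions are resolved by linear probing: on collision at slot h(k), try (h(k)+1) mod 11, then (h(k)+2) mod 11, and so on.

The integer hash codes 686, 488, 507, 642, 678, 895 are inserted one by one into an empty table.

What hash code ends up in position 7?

686 hashes to 4; slot 4 is free → place at 4.
488 hashes to 4; 4 taken → place at 5.
507 hashes to 1; slot 1 is free → place at 1.
642 hashes to 4; 4,5 taken → place at 6.
678 hashes to 7; slot 7 is free → place at 7.
895 hashes to 4; 4,5,6,7 taken → place at 8.
Table: [∅, 507, ∅, ∅, 686, 488, 642, 678, 895, ∅, ∅]

678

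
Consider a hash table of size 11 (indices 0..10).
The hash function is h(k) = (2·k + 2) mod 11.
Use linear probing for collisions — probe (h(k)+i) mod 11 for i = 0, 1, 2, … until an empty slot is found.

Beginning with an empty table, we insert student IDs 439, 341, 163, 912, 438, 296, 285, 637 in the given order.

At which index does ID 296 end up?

Insert 439: h=0, slot 0 empty → index 0.
Insert 341: h=2, slot 2 empty → index 2.
Insert 163: h=9, slot 9 empty → index 9.
Insert 912: h=0, slot 0 occupied → index 1.
Insert 438: h=9, slot 9 occupied → index 10.
Insert 296: h=0, slots 0,1,2 occupied → index 3.
Insert 285: h=0, slots 0,1,2,3 occupied → index 4.
Insert 637: h=0, slots 0,1,2,3,4 occupied → index 5.
Table: [439, 912, 341, 296, 285, 637, —, —, —, 163, 438]

3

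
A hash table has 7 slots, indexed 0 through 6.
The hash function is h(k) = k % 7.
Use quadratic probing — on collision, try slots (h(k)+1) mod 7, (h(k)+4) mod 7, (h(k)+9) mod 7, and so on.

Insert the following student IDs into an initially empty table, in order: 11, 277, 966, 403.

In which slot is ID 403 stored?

1

11 hashes to 4; slot 4 is free -> place at 4.
277 hashes to 4; 4 taken -> place at 5.
966 hashes to 0; slot 0 is free -> place at 0.
403 hashes to 4; 4,5 taken -> place at 1.
Table: [966, 403, —, —, 11, 277, —]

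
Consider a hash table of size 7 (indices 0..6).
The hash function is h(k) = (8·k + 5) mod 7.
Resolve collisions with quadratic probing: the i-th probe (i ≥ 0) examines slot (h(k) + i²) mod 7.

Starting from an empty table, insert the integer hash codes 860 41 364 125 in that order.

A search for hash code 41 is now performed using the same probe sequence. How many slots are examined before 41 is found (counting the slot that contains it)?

2

860 hashes to 4; slot 4 is free → place at 4.
41 hashes to 4; 4 taken → place at 5.
364 hashes to 5; 5 taken → place at 6.
125 hashes to 4; 4,5 taken → place at 1.
Table: [∅, 125, ∅, ∅, 860, 41, 364]
Lookup 41: h=4, probe 4,5 → found at 5.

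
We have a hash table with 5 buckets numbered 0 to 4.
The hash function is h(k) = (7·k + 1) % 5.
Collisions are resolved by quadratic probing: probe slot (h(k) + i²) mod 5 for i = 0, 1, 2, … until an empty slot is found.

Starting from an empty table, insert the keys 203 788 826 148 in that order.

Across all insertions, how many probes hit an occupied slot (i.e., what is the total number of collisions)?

203: h=2 => slot 2
788: h=2, probe 2,3 => slot 3
826: h=3, probe 3,4 => slot 4
148: h=2, probe 2,3,1 => slot 1
Table: [—, 148, 203, 788, 826]

4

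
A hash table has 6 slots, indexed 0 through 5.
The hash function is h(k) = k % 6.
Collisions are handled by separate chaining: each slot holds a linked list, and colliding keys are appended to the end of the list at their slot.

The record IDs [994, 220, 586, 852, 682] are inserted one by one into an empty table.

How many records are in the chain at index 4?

4

Insert 994: h=4, bucket 4 empty → new chain.
Insert 220: h=4, bucket 4 nonempty → append to chain.
Insert 586: h=4, bucket 4 nonempty → append to chain.
Insert 852: h=0, bucket 0 empty → new chain.
Insert 682: h=4, bucket 4 nonempty → append to chain.
Final buckets:
0: 852
1: ∅
2: ∅
3: ∅
4: 994 -> 220 -> 586 -> 682
5: ∅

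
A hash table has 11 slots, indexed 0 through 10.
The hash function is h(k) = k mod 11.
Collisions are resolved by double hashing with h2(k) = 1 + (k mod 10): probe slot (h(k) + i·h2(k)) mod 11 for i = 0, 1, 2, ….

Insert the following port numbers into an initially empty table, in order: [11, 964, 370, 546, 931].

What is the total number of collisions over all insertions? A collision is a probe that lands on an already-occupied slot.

11: h=0 -> slot 0
964: h=7 -> slot 7
370: h=7, h2=1, probe 7,8 -> slot 8
546: h=7, h2=7, probe 7,3 -> slot 3
931: h=7, h2=2, probe 7,9 -> slot 9
Table: [11, —, —, 546, —, —, —, 964, 370, 931, —]

3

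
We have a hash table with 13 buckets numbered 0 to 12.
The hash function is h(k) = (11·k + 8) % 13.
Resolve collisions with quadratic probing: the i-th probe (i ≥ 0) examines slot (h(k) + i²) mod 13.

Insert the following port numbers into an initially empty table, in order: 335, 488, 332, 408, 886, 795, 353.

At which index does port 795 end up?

335 hashes to 1; slot 1 is free => place at 1.
488 hashes to 7; slot 7 is free => place at 7.
332 hashes to 7; 7 taken => place at 8.
408 hashes to 11; slot 11 is free => place at 11.
886 hashes to 4; slot 4 is free => place at 4.
795 hashes to 4; 4 taken => place at 5.
353 hashes to 4; 4,5,8 taken => place at 0.
Table: [353, 335, —, —, 886, 795, —, 488, 332, —, —, 408, —]

5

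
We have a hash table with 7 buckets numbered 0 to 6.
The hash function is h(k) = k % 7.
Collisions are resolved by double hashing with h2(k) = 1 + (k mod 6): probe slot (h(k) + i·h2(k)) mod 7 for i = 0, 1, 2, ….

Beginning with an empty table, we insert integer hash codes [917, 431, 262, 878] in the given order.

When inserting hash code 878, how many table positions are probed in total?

917 hashes to 0; slot 0 is free => place at 0.
431 hashes to 4; slot 4 is free => place at 4.
262 hashes to 3; slot 3 is free => place at 3.
878 hashes to 3, h2=3; 3 taken => place at 6.
Table: [917, _, _, 262, 431, _, 878]

2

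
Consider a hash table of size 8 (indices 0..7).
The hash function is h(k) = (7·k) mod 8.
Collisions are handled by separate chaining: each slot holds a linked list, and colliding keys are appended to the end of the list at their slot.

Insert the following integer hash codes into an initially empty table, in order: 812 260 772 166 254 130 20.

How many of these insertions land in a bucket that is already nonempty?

812 → bucket 4
260 → bucket 4 (collision)
772 → bucket 4 (collision)
166 → bucket 2
254 → bucket 2 (collision)
130 → bucket 6
20 → bucket 4 (collision)
Final buckets:
0: _
1: _
2: 166 -> 254
3: _
4: 812 -> 260 -> 772 -> 20
5: _
6: 130
7: _

4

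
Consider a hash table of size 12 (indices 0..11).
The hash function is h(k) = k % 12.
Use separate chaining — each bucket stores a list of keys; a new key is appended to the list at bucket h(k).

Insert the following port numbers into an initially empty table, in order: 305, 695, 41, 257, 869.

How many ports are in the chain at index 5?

Insert 305: h=5, bucket 5 empty -> new chain.
Insert 695: h=11, bucket 11 empty -> new chain.
Insert 41: h=5, bucket 5 nonempty -> append to chain.
Insert 257: h=5, bucket 5 nonempty -> append to chain.
Insert 869: h=5, bucket 5 nonempty -> append to chain.
Final buckets:
0: .
1: .
2: .
3: .
4: .
5: 305 -> 41 -> 257 -> 869
6: .
7: .
8: .
9: .
10: .
11: 695

4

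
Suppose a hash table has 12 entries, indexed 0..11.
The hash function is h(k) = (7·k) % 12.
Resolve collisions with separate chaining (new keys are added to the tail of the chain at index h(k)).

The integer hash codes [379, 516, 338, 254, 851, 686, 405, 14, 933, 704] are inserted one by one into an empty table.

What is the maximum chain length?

4

379 → bucket 1
516 → bucket 0
338 → bucket 2
254 → bucket 2 (collision)
851 → bucket 5
686 → bucket 2 (collision)
405 → bucket 3
14 → bucket 2 (collision)
933 → bucket 3 (collision)
704 → bucket 8
Final buckets:
0: 516
1: 379
2: 338 -> 254 -> 686 -> 14
3: 405 -> 933
4: -
5: 851
6: -
7: -
8: 704
9: -
10: -
11: -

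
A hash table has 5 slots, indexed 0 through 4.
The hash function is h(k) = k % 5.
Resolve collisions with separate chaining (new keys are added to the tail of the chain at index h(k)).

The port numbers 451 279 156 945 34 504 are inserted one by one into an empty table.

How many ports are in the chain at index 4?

3

451 -> bucket 1
279 -> bucket 4
156 -> bucket 1 (collision)
945 -> bucket 0
34 -> bucket 4 (collision)
504 -> bucket 4 (collision)
Final buckets:
0: 945
1: 451 -> 156
2: —
3: —
4: 279 -> 34 -> 504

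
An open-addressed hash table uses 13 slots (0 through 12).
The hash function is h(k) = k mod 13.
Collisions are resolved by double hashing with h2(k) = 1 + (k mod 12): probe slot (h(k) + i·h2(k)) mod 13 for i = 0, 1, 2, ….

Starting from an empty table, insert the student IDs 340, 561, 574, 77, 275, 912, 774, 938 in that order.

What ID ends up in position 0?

340: h=2 => slot 2
561: h=2, h2=10, probe 2,12 => slot 12
574: h=2, h2=11, probe 2,0 => slot 0
77: h=12, h2=6, probe 12,5 => slot 5
275: h=2, h2=12, probe 2,1 => slot 1
912: h=2, h2=1, probe 2,3 => slot 3
774: h=7 => slot 7
938: h=2, h2=3, probe 2,5,8 => slot 8
Table: [574, 275, 340, 912, ∅, 77, ∅, 774, 938, ∅, ∅, ∅, 561]

574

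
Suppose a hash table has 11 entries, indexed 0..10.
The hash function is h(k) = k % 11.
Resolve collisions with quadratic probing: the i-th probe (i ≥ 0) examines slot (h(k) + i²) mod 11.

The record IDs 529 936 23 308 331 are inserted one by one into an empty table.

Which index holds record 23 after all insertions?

5

Insert 529: h=1, slot 1 empty → index 1.
Insert 936: h=1, slot 1 occupied → index 2.
Insert 23: h=1, slots 1,2 occupied → index 5.
Insert 308: h=0, slot 0 empty → index 0.
Insert 331: h=1, slots 1,2,5 occupied → index 10.
Table: [308, 529, 936, ∅, ∅, 23, ∅, ∅, ∅, ∅, 331]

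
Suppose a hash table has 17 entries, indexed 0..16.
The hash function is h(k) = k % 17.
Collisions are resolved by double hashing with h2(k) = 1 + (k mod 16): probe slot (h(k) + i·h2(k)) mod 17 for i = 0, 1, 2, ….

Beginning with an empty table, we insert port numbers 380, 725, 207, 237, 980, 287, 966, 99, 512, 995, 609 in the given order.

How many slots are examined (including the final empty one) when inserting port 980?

3

380: h=6 => slot 6
725: h=11 => slot 11
207: h=3 => slot 3
237: h=16 => slot 16
980: h=11, h2=5, probe 11,16,4 => slot 4
287: h=15 => slot 15
966: h=14 => slot 14
99: h=14, h2=4, probe 14,1 => slot 1
512: h=2 => slot 2
995: h=9 => slot 9
609: h=14, h2=2, probe 14,16,1,3,5 => slot 5
Table: [∅, 99, 512, 207, 980, 609, 380, ∅, ∅, 995, ∅, 725, ∅, ∅, 966, 287, 237]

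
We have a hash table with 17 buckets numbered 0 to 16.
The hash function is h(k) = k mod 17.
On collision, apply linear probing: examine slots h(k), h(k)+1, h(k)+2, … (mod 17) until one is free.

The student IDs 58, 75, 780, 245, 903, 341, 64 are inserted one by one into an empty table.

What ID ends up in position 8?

75

Insert 58: h=7, slot 7 empty => index 7.
Insert 75: h=7, slot 7 occupied => index 8.
Insert 780: h=15, slot 15 empty => index 15.
Insert 245: h=7, slots 7,8 occupied => index 9.
Insert 903: h=2, slot 2 empty => index 2.
Insert 341: h=1, slot 1 empty => index 1.
Insert 64: h=13, slot 13 empty => index 13.
Table: [∅, 341, 903, ∅, ∅, ∅, ∅, 58, 75, 245, ∅, ∅, ∅, 64, ∅, 780, ∅]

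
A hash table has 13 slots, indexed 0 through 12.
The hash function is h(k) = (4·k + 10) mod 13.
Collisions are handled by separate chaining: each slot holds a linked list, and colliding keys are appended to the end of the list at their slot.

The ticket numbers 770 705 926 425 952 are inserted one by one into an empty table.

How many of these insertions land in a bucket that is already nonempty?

770 → bucket 9
705 → bucket 9 (collision)
926 → bucket 9 (collision)
425 → bucket 7
952 → bucket 9 (collision)
Final buckets:
0: .
1: .
2: .
3: .
4: .
5: .
6: .
7: 425
8: .
9: 770 -> 705 -> 926 -> 952
10: .
11: .
12: .

3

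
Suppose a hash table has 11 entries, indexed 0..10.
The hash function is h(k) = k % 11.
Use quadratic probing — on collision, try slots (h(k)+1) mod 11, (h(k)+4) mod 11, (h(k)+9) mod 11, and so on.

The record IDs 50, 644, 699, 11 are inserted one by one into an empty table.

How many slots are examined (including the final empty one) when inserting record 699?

3

50: h=6 -> slot 6
644: h=6, probe 6,7 -> slot 7
699: h=6, probe 6,7,10 -> slot 10
11: h=0 -> slot 0
Table: [11, -, -, -, -, -, 50, 644, -, -, 699]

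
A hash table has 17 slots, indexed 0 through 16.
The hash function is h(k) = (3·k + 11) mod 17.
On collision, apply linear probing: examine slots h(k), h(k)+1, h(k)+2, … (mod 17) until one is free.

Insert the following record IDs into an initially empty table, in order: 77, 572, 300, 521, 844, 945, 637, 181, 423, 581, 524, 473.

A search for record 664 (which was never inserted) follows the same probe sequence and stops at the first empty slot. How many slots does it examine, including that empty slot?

77 hashes to 4; slot 4 is free -> place at 4.
572 hashes to 10; slot 10 is free -> place at 10.
300 hashes to 10; 10 taken -> place at 11.
521 hashes to 10; 10,11 taken -> place at 12.
844 hashes to 10; 10,11,12 taken -> place at 13.
945 hashes to 7; slot 7 is free -> place at 7.
637 hashes to 1; slot 1 is free -> place at 1.
181 hashes to 10; 10,11,12,13 taken -> place at 14.
423 hashes to 5; slot 5 is free -> place at 5.
581 hashes to 3; slot 3 is free -> place at 3.
524 hashes to 2; slot 2 is free -> place at 2.
473 hashes to 2; 2,3,4,5 taken -> place at 6.
Table: [-, 637, 524, 581, 77, 423, 473, 945, -, -, 572, 300, 521, 844, 181, -, -]
Lookup 664: h=14, probe 14,15 → slot 15 empty, not found.

2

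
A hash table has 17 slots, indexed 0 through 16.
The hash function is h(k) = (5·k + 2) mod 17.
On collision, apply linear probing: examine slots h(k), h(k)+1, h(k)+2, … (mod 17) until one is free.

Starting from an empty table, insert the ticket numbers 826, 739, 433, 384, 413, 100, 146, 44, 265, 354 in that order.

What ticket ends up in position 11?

826: h=1 => slot 1
739: h=8 => slot 8
433: h=8, probe 8,9 => slot 9
384: h=1, probe 1,2 => slot 2
413: h=10 => slot 10
100: h=9, probe 9,10,11 => slot 11
146: h=1, probe 1,2,3 => slot 3
44: h=1, probe 1,2,3,4 => slot 4
265: h=1, probe 1,2,3,4,5 => slot 5
354: h=4, probe 4,5,6 => slot 6
Table: [., 826, 384, 146, 44, 265, 354, ., 739, 433, 413, 100, ., ., ., ., .]

100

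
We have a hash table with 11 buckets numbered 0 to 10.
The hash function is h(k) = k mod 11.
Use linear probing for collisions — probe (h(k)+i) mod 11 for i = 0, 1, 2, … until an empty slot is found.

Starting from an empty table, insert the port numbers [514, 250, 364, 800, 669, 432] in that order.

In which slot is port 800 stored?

514 hashes to 8; slot 8 is free -> place at 8.
250 hashes to 8; 8 taken -> place at 9.
364 hashes to 1; slot 1 is free -> place at 1.
800 hashes to 8; 8,9 taken -> place at 10.
669 hashes to 9; 9,10 taken -> place at 0.
432 hashes to 3; slot 3 is free -> place at 3.
Table: [669, 364, ∅, 432, ∅, ∅, ∅, ∅, 514, 250, 800]

10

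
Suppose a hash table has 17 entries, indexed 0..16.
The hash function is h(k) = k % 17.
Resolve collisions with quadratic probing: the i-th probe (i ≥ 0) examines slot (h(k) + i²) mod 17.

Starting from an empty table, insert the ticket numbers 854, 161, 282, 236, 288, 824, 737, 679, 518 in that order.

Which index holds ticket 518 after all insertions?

854 hashes to 4; slot 4 is free → place at 4.
161 hashes to 8; slot 8 is free → place at 8.
282 hashes to 10; slot 10 is free → place at 10.
236 hashes to 15; slot 15 is free → place at 15.
288 hashes to 16; slot 16 is free → place at 16.
824 hashes to 8; 8 taken → place at 9.
737 hashes to 6; slot 6 is free → place at 6.
679 hashes to 16; 16 taken → place at 0.
518 hashes to 8; 8,9 taken → place at 12.
Table: [679, ∅, ∅, ∅, 854, ∅, 737, ∅, 161, 824, 282, ∅, 518, ∅, ∅, 236, 288]

12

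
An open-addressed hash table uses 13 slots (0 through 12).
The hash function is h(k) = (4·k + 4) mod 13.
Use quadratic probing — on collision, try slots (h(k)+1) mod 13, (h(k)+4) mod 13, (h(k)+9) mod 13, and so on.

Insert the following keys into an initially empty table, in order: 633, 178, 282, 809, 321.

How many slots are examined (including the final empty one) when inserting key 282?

3

Insert 633: h=1, slot 1 empty -> index 1.
Insert 178: h=1, slot 1 occupied -> index 2.
Insert 282: h=1, slots 1,2 occupied -> index 5.
Insert 809: h=3, slot 3 empty -> index 3.
Insert 321: h=1, slots 1,2,5 occupied -> index 10.
Table: [-, 633, 178, 809, -, 282, -, -, -, -, 321, -, -]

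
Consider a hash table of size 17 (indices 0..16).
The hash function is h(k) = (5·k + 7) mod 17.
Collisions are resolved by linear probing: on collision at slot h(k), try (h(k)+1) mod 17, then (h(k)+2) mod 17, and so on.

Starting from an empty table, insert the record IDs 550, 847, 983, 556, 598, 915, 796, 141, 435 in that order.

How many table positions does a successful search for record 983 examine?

2

550 hashes to 3; slot 3 is free => place at 3.
847 hashes to 9; slot 9 is free => place at 9.
983 hashes to 9; 9 taken => place at 10.
556 hashes to 16; slot 16 is free => place at 16.
598 hashes to 5; slot 5 is free => place at 5.
915 hashes to 9; 9,10 taken => place at 11.
796 hashes to 9; 9,10,11 taken => place at 12.
141 hashes to 15; slot 15 is free => place at 15.
435 hashes to 6; slot 6 is free => place at 6.
Table: [., ., ., 550, ., 598, 435, ., ., 847, 983, 915, 796, ., ., 141, 556]
Lookup 983: h=9, probe 9,10 → found at 10.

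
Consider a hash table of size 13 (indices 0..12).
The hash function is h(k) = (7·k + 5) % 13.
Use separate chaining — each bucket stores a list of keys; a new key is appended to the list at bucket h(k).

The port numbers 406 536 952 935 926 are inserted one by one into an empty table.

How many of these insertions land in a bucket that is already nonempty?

3

406 → bucket 0
536 → bucket 0 (collision)
952 → bucket 0 (collision)
935 → bucket 11
926 → bucket 0 (collision)
Final buckets:
0: 406 -> 536 -> 952 -> 926
1: -
2: -
3: -
4: -
5: -
6: -
7: -
8: -
9: -
10: -
11: 935
12: -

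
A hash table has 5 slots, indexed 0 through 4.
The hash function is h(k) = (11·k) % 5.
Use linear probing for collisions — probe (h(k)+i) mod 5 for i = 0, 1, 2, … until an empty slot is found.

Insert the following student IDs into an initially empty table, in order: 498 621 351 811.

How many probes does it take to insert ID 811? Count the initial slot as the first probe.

498: h=3 -> slot 3
621: h=1 -> slot 1
351: h=1, probe 1,2 -> slot 2
811: h=1, probe 1,2,3,4 -> slot 4
Table: [., 621, 351, 498, 811]

4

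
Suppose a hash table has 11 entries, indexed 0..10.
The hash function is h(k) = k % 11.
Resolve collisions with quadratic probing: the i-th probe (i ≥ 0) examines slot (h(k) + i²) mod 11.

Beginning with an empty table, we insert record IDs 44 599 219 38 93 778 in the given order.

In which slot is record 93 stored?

44 hashes to 0; slot 0 is free -> place at 0.
599 hashes to 5; slot 5 is free -> place at 5.
219 hashes to 10; slot 10 is free -> place at 10.
38 hashes to 5; 5 taken -> place at 6.
93 hashes to 5; 5,6 taken -> place at 9.
778 hashes to 8; slot 8 is free -> place at 8.
Table: [44, _, _, _, _, 599, 38, _, 778, 93, 219]

9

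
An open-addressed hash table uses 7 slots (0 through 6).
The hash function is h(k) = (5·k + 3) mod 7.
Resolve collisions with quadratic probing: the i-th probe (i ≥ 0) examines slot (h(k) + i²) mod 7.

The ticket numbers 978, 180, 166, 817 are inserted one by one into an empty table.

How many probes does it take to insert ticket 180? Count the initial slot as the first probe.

2

Insert 978: h=0, slot 0 empty -> index 0.
Insert 180: h=0, slot 0 occupied -> index 1.
Insert 166: h=0, slots 0,1 occupied -> index 4.
Insert 817: h=0, slots 0,1,4 occupied -> index 2.
Table: [978, 180, 817, -, 166, -, -]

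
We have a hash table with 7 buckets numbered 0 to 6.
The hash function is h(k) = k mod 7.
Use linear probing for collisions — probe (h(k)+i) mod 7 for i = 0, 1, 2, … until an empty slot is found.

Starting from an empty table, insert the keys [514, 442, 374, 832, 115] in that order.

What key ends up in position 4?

514 hashes to 3; slot 3 is free => place at 3.
442 hashes to 1; slot 1 is free => place at 1.
374 hashes to 3; 3 taken => place at 4.
832 hashes to 6; slot 6 is free => place at 6.
115 hashes to 3; 3,4 taken => place at 5.
Table: [—, 442, —, 514, 374, 115, 832]

374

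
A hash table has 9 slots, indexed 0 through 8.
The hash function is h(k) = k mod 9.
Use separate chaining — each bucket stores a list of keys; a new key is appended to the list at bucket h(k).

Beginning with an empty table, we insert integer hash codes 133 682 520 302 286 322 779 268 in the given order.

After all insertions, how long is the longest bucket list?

133 -> bucket 7
682 -> bucket 7 (collision)
520 -> bucket 7 (collision)
302 -> bucket 5
286 -> bucket 7 (collision)
322 -> bucket 7 (collision)
779 -> bucket 5 (collision)
268 -> bucket 7 (collision)
Final buckets:
0: _
1: _
2: _
3: _
4: _
5: 302 -> 779
6: _
7: 133 -> 682 -> 520 -> 286 -> 322 -> 268
8: _

6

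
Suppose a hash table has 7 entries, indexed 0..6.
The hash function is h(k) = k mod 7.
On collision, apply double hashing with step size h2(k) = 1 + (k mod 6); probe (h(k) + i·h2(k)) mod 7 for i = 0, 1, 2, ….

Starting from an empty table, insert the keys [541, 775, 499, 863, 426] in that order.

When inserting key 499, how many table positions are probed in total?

Insert 541: h=2, slot 2 empty => index 2.
Insert 775: h=5, slot 5 empty => index 5.
Insert 499: h=2, h2=2, slot 2 occupied => index 4.
Insert 863: h=2, h2=6, slot 2 occupied => index 1.
Insert 426: h=6, slot 6 empty => index 6.
Table: [_, 863, 541, _, 499, 775, 426]

2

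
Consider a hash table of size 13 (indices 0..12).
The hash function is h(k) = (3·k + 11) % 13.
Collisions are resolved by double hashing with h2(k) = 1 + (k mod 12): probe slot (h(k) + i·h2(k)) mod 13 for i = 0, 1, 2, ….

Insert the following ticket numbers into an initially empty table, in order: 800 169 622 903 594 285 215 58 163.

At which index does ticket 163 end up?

9

Insert 800: h=6, slot 6 empty -> index 6.
Insert 169: h=11, slot 11 empty -> index 11.
Insert 622: h=5, slot 5 empty -> index 5.
Insert 903: h=3, slot 3 empty -> index 3.
Insert 594: h=12, slot 12 empty -> index 12.
Insert 285: h=8, slot 8 empty -> index 8.
Insert 215: h=6, h2=12, slots 6,5 occupied -> index 4.
Insert 58: h=3, h2=11, slot 3 occupied -> index 1.
Insert 163: h=6, h2=8, slots 6,1 occupied -> index 9.
Table: [., 58, ., 903, 215, 622, 800, ., 285, 163, ., 169, 594]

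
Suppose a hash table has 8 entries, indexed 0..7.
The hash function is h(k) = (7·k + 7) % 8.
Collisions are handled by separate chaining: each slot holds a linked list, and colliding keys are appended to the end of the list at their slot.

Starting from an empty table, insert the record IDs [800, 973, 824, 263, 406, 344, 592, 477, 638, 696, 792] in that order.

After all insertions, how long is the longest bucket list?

6

800 → bucket 7
973 → bucket 2
824 → bucket 7 (collision)
263 → bucket 0
406 → bucket 1
344 → bucket 7 (collision)
592 → bucket 7 (collision)
477 → bucket 2 (collision)
638 → bucket 1 (collision)
696 → bucket 7 (collision)
792 → bucket 7 (collision)
Final buckets:
0: 263
1: 406 -> 638
2: 973 -> 477
3: -
4: -
5: -
6: -
7: 800 -> 824 -> 344 -> 592 -> 696 -> 792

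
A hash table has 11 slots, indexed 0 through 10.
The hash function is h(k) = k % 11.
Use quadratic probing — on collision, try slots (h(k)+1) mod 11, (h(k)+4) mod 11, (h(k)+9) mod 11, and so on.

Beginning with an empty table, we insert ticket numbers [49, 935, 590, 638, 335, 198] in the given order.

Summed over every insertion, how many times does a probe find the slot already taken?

4

Insert 49: h=5, slot 5 empty => index 5.
Insert 935: h=0, slot 0 empty => index 0.
Insert 590: h=7, slot 7 empty => index 7.
Insert 638: h=0, slot 0 occupied => index 1.
Insert 335: h=5, slot 5 occupied => index 6.
Insert 198: h=0, slots 0,1 occupied => index 4.
Table: [935, 638, ∅, ∅, 198, 49, 335, 590, ∅, ∅, ∅]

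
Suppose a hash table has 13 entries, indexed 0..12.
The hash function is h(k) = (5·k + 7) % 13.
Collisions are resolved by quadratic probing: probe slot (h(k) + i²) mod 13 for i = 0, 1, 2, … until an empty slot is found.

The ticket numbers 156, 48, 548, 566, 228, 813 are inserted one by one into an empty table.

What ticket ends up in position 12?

228

156 hashes to 7; slot 7 is free => place at 7.
48 hashes to 0; slot 0 is free => place at 0.
548 hashes to 4; slot 4 is free => place at 4.
566 hashes to 3; slot 3 is free => place at 3.
228 hashes to 3; 3,4,7 taken => place at 12.
813 hashes to 3; 3,4,7,12 taken => place at 6.
Table: [48, _, _, 566, 548, _, 813, 156, _, _, _, _, 228]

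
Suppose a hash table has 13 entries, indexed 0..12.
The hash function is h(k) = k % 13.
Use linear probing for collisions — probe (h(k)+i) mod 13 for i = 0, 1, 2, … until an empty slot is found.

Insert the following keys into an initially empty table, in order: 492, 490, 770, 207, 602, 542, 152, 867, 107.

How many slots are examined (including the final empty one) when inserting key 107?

3

Insert 492: h=11, slot 11 empty -> index 11.
Insert 490: h=9, slot 9 empty -> index 9.
Insert 770: h=3, slot 3 empty -> index 3.
Insert 207: h=12, slot 12 empty -> index 12.
Insert 602: h=4, slot 4 empty -> index 4.
Insert 542: h=9, slot 9 occupied -> index 10.
Insert 152: h=9, slots 9,10,11,12 occupied -> index 0.
Insert 867: h=9, slots 9,10,11,12,0 occupied -> index 1.
Insert 107: h=3, slots 3,4 occupied -> index 5.
Table: [152, 867, ., 770, 602, 107, ., ., ., 490, 542, 492, 207]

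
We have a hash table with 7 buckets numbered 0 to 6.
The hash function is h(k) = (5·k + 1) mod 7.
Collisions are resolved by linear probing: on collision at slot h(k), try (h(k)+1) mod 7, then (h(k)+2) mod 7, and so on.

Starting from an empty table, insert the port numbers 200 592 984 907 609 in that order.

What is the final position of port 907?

Insert 200: h=0, slot 0 empty -> index 0.
Insert 592: h=0, slot 0 occupied -> index 1.
Insert 984: h=0, slots 0,1 occupied -> index 2.
Insert 907: h=0, slots 0,1,2 occupied -> index 3.
Insert 609: h=1, slots 1,2,3 occupied -> index 4.
Table: [200, 592, 984, 907, 609, _, _]

3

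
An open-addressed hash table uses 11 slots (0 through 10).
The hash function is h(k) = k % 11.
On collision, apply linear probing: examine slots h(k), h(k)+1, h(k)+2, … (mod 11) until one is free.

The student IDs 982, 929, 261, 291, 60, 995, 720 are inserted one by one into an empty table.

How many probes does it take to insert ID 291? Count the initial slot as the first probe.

2

982 hashes to 3; slot 3 is free -> place at 3.
929 hashes to 5; slot 5 is free -> place at 5.
261 hashes to 8; slot 8 is free -> place at 8.
291 hashes to 5; 5 taken -> place at 6.
60 hashes to 5; 5,6 taken -> place at 7.
995 hashes to 5; 5,6,7,8 taken -> place at 9.
720 hashes to 5; 5,6,7,8,9 taken -> place at 10.
Table: [_, _, _, 982, _, 929, 291, 60, 261, 995, 720]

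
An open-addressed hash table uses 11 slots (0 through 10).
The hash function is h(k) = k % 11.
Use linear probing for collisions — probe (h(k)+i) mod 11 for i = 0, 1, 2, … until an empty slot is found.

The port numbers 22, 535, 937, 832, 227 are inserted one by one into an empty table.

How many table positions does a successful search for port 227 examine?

3

Insert 22: h=0, slot 0 empty => index 0.
Insert 535: h=7, slot 7 empty => index 7.
Insert 937: h=2, slot 2 empty => index 2.
Insert 832: h=7, slot 7 occupied => index 8.
Insert 227: h=7, slots 7,8 occupied => index 9.
Table: [22, —, 937, —, —, —, —, 535, 832, 227, —]
Lookup 227: h=7, probe 7,8,9 → found at 9.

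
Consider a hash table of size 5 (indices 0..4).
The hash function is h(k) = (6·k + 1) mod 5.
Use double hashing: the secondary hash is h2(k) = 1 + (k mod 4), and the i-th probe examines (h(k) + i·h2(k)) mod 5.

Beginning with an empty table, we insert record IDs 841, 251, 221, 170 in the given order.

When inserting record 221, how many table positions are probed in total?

2

841 hashes to 2; slot 2 is free -> place at 2.
251 hashes to 2, h2=4; 2 taken -> place at 1.
221 hashes to 2, h2=2; 2 taken -> place at 4.
170 hashes to 1, h2=3; 1,4,2 taken -> place at 0.
Table: [170, 251, 841, —, 221]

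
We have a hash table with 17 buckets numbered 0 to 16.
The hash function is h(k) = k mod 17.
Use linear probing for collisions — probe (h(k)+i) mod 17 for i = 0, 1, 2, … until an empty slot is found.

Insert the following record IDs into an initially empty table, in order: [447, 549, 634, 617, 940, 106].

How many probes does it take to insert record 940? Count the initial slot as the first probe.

Insert 447: h=5, slot 5 empty -> index 5.
Insert 549: h=5, slot 5 occupied -> index 6.
Insert 634: h=5, slots 5,6 occupied -> index 7.
Insert 617: h=5, slots 5,6,7 occupied -> index 8.
Insert 940: h=5, slots 5,6,7,8 occupied -> index 9.
Insert 106: h=4, slot 4 empty -> index 4.
Table: [-, -, -, -, 106, 447, 549, 634, 617, 940, -, -, -, -, -, -, -]

5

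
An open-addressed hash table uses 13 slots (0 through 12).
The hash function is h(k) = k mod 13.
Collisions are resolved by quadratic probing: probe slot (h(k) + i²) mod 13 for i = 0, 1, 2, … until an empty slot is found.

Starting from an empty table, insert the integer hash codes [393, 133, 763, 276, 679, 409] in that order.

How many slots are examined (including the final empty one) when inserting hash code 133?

Insert 393: h=3, slot 3 empty -> index 3.
Insert 133: h=3, slot 3 occupied -> index 4.
Insert 763: h=9, slot 9 empty -> index 9.
Insert 276: h=3, slots 3,4 occupied -> index 7.
Insert 679: h=3, slots 3,4,7 occupied -> index 12.
Insert 409: h=6, slot 6 empty -> index 6.
Table: [—, —, —, 393, 133, —, 409, 276, —, 763, —, —, 679]

2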